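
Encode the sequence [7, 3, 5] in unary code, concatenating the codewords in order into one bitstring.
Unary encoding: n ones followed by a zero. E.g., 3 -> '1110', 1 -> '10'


Encode each number as n ones followed by a terminating 0:
  7 -> 11111110 (8 bits)
  3 -> 1110 (4 bits)
  5 -> 111110 (6 bits)
Total length = 8 + 4 + 6 = 18 bits.

Unary([7, 3, 5]) = 111111101110111110 (18 bits)


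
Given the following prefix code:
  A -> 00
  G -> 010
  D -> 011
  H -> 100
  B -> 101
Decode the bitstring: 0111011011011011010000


Decoding step by step:
Bits 011 -> D
Bits 101 -> B
Bits 101 -> B
Bits 101 -> B
Bits 101 -> B
Bits 101 -> B
Bits 00 -> A
Bits 00 -> A


Decoded message: DBBBBBAA


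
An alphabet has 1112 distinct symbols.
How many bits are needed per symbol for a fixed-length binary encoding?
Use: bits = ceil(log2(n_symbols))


log2(1112) = 10.1189
Bracket: 2^10 = 1024 < 1112 <= 2^11 = 2048
So ceil(log2(1112)) = 11

bits = ceil(log2(1112)) = ceil(10.1189) = 11 bits


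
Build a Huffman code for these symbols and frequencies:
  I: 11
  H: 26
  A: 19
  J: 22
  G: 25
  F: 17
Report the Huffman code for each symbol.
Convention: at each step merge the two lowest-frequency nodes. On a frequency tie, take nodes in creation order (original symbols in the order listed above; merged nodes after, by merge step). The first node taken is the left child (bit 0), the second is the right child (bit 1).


Huffman tree construction:
Step 1: Merge I(11) + F(17) = 28
Step 2: Merge A(19) + J(22) = 41
Step 3: Merge G(25) + H(26) = 51
Step 4: Merge (I+F)(28) + (A+J)(41) = 69
Step 5: Merge (G+H)(51) + ((I+F)+(A+J))(69) = 120
Read each symbol's code off the tree from the root (left child = 0, right child = 1).

Codes:
  I: 100 (length 3)
  H: 01 (length 2)
  A: 110 (length 3)
  J: 111 (length 3)
  G: 00 (length 2)
  F: 101 (length 3)
Average code length: 309/120 = 2.5750 bits/symbol


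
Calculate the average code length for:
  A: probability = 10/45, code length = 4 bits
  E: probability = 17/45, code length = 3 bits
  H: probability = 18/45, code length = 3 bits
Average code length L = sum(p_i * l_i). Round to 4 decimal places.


Weighted contributions p_i * l_i:
  A: (10/45) * 4 = 40/45
  E: (17/45) * 3 = 51/45
  H: (18/45) * 3 = 54/45
Sum = (40 + 51 + 54)/45 = 145/45

L = 145/45 = 3.2222 bits/symbol


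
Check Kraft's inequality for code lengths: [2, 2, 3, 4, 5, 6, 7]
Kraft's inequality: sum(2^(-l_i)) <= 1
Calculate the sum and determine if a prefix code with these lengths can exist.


Sum = 2^(-2) + 2^(-2) + 2^(-3) + 2^(-4) + 2^(-5) + 2^(-6) + 2^(-7)
    = 0.25 + 0.25 + 0.125 + 0.0625 + 0.03125 + 0.015625 + 0.0078125
    = 95/128 = 0.7421875
Since 0.7421875 <= 1, Kraft's inequality IS satisfied.
A prefix code with these lengths CAN exist.

Kraft sum = 0.7421875. Satisfied.


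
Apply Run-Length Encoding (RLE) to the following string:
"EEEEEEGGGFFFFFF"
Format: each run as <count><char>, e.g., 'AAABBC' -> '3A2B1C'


Scanning runs left to right:
  i=0: run of 'E' x 6 -> '6E'
  i=6: run of 'G' x 3 -> '3G'
  i=9: run of 'F' x 6 -> '6F'

RLE = 6E3G6F


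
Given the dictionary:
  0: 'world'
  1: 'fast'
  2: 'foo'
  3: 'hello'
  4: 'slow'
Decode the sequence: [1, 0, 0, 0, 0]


Look up each index in the dictionary:
  1 -> 'fast'
  0 -> 'world'
  0 -> 'world'
  0 -> 'world'
  0 -> 'world'

Decoded: "fast world world world world"


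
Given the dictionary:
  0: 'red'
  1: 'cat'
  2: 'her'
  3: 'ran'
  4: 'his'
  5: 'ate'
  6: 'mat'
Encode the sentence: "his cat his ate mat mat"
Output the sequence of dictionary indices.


Look up each word in the dictionary:
  'his' -> 4
  'cat' -> 1
  'his' -> 4
  'ate' -> 5
  'mat' -> 6
  'mat' -> 6

Encoded: [4, 1, 4, 5, 6, 6]


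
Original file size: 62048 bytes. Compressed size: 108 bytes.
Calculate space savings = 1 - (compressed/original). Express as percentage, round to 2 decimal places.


ratio = compressed/original = 108/62048 = 0.001741
savings = 1 - ratio = 1 - 0.001741 = 0.998259
as a percentage: 0.998259 * 100 = 99.83%

Space savings = 1 - 108/62048 = 99.83%


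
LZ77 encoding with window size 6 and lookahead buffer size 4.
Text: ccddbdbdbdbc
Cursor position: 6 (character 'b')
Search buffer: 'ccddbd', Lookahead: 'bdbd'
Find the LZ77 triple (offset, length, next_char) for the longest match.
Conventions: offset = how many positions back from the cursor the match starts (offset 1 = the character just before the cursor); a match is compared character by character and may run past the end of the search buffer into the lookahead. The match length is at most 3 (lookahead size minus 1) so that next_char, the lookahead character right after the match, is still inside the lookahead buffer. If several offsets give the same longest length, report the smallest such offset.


Try each offset into the search buffer:
  offset=1 (pos 5, char 'd'): match length 0
  offset=2 (pos 4, char 'b'): match length 3
  offset=3 (pos 3, char 'd'): match length 0
  offset=4 (pos 2, char 'd'): match length 0
  offset=5 (pos 1, char 'c'): match length 0
  offset=6 (pos 0, char 'c'): match length 0
Longest match has length 3 at offset 2.
next_char = character at position 6 + 3 = 9 -> 'd'

Best match: offset=2, length=3 (matching 'bdb' starting at position 4)
LZ77 triple: (2, 3, 'd')


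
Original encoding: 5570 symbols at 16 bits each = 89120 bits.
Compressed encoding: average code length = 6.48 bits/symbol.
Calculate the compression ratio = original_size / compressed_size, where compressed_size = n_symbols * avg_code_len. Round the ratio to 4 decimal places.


original_size = n_symbols * orig_bits = 5570 * 16 = 89120 bits
compressed_size = n_symbols * avg_code_len = 5570 * 6.48 = 36093.6 bits
ratio = original_size / compressed_size = 89120 / 36093.6 = 2.4691

Compression ratio = 2.4691


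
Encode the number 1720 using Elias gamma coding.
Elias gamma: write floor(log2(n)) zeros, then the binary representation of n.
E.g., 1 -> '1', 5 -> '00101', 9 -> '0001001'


num_bits = floor(log2(1720)) + 1 = 11
leading_zeros = num_bits - 1 = 10
binary(1720) = 11010111000

Elias gamma(1720) = '0000000000' + '11010111000' = 000000000011010111000 (21 bits)


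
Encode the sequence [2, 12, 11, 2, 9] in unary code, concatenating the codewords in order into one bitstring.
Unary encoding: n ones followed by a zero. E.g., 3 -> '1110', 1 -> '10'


Encode each number as n ones followed by a terminating 0:
  2 -> 110 (3 bits)
  12 -> 1111111111110 (13 bits)
  11 -> 111111111110 (12 bits)
  2 -> 110 (3 bits)
  9 -> 1111111110 (10 bits)
Total length = 3 + 13 + 12 + 3 + 10 = 41 bits.

Unary([2, 12, 11, 2, 9]) = 11011111111111101111111111101101111111110 (41 bits)


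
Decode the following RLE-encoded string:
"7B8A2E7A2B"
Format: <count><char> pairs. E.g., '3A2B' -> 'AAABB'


Expanding each <count><char> pair:
  7B -> 'BBBBBBB'
  8A -> 'AAAAAAAA'
  2E -> 'EE'
  7A -> 'AAAAAAA'
  2B -> 'BB'

Decoded = BBBBBBBAAAAAAAAEEAAAAAAABB


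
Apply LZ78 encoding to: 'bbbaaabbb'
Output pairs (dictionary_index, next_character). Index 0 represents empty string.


LZ78 encoding steps:
Dictionary: {0: ''}
Step 1: w='' (idx 0), next='b' -> output (0, 'b'), add 'b' as idx 1
Step 2: w='b' (idx 1), next='b' -> output (1, 'b'), add 'bb' as idx 2
Step 3: w='' (idx 0), next='a' -> output (0, 'a'), add 'a' as idx 3
Step 4: w='a' (idx 3), next='a' -> output (3, 'a'), add 'aa' as idx 4
Step 5: w='bb' (idx 2), next='b' -> output (2, 'b'), add 'bbb' as idx 5


Encoded: [(0, 'b'), (1, 'b'), (0, 'a'), (3, 'a'), (2, 'b')]


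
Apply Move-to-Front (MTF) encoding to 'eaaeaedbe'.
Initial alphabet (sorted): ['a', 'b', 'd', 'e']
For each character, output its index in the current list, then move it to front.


MTF encoding:
'e': index 3 in ['a', 'b', 'd', 'e'] -> ['e', 'a', 'b', 'd']
'a': index 1 in ['e', 'a', 'b', 'd'] -> ['a', 'e', 'b', 'd']
'a': index 0 in ['a', 'e', 'b', 'd'] -> ['a', 'e', 'b', 'd']
'e': index 1 in ['a', 'e', 'b', 'd'] -> ['e', 'a', 'b', 'd']
'a': index 1 in ['e', 'a', 'b', 'd'] -> ['a', 'e', 'b', 'd']
'e': index 1 in ['a', 'e', 'b', 'd'] -> ['e', 'a', 'b', 'd']
'd': index 3 in ['e', 'a', 'b', 'd'] -> ['d', 'e', 'a', 'b']
'b': index 3 in ['d', 'e', 'a', 'b'] -> ['b', 'd', 'e', 'a']
'e': index 2 in ['b', 'd', 'e', 'a'] -> ['e', 'b', 'd', 'a']


Output: [3, 1, 0, 1, 1, 1, 3, 3, 2]


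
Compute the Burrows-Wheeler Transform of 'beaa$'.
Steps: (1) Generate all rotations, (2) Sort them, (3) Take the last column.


Rotations (sorted):
  0: $beaa -> last char: a
  1: a$bea -> last char: a
  2: aa$be -> last char: e
  3: beaa$ -> last char: $
  4: eaa$b -> last char: b


BWT = aae$b


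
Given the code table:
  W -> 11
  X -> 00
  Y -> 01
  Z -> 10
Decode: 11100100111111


Decoding:
11 -> W
10 -> Z
01 -> Y
00 -> X
11 -> W
11 -> W
11 -> W


Result: WZYXWWW


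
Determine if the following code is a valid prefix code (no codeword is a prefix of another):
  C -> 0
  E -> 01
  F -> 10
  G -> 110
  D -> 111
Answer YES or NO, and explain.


Checking each pair (does one codeword prefix another?):
  C='0' vs E='01': prefix -- VIOLATION

NO -- this is NOT a valid prefix code. C (0) is a prefix of E (01).


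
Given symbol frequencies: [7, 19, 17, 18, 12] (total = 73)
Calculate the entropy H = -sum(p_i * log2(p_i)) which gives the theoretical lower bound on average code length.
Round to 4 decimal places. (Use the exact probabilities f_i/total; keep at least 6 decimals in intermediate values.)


Per-symbol terms -p_i * log2(p_i) with p_i = f_i/73:
  p = 7/73 = 0.095890: log2(p) = -3.382470, -p*log2(p) = 0.324346
  p = 19/73 = 0.260274: log2(p) = -1.941897, -p*log2(p) = 0.505425
  p = 17/73 = 0.232877: log2(p) = -2.102362, -p*log2(p) = 0.489591
  p = 18/73 = 0.246575: log2(p) = -2.019900, -p*log2(p) = 0.498057
  p = 12/73 = 0.164384: log2(p) = -2.604862, -p*log2(p) = 0.428197
H = 0.324346 + 0.505425 + 0.489591 + 0.498057 + 0.428197 = 2.245616

H = 2.2456 bits/symbol


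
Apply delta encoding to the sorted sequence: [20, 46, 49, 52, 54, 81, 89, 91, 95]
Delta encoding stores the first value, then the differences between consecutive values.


First value: 20
Deltas:
  46 - 20 = 26
  49 - 46 = 3
  52 - 49 = 3
  54 - 52 = 2
  81 - 54 = 27
  89 - 81 = 8
  91 - 89 = 2
  95 - 91 = 4


Delta encoded: [20, 26, 3, 3, 2, 27, 8, 2, 4]


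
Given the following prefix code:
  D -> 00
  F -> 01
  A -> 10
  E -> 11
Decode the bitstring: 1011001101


Decoding step by step:
Bits 10 -> A
Bits 11 -> E
Bits 00 -> D
Bits 11 -> E
Bits 01 -> F


Decoded message: AEDEF


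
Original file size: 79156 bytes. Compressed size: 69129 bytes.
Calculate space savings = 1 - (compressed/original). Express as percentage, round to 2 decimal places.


ratio = compressed/original = 69129/79156 = 0.873326
savings = 1 - ratio = 1 - 0.873326 = 0.126674
as a percentage: 0.126674 * 100 = 12.67%

Space savings = 1 - 69129/79156 = 12.67%


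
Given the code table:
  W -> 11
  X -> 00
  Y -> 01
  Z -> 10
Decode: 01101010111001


Decoding:
01 -> Y
10 -> Z
10 -> Z
10 -> Z
11 -> W
10 -> Z
01 -> Y


Result: YZZZWZY


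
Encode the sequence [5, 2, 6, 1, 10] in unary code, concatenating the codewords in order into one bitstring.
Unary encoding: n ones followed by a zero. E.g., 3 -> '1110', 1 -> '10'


Encode each number as n ones followed by a terminating 0:
  5 -> 111110 (6 bits)
  2 -> 110 (3 bits)
  6 -> 1111110 (7 bits)
  1 -> 10 (2 bits)
  10 -> 11111111110 (11 bits)
Total length = 6 + 3 + 7 + 2 + 11 = 29 bits.

Unary([5, 2, 6, 1, 10]) = 11111011011111101011111111110 (29 bits)


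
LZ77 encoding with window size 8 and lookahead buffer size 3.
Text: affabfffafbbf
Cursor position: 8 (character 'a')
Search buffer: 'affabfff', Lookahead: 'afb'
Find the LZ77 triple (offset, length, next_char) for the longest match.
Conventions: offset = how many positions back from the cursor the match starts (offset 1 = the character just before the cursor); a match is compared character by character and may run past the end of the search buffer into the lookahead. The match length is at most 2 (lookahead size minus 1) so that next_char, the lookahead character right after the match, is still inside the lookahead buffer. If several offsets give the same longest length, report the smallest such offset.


Try each offset into the search buffer:
  offset=1 (pos 7, char 'f'): match length 0
  offset=2 (pos 6, char 'f'): match length 0
  offset=3 (pos 5, char 'f'): match length 0
  offset=4 (pos 4, char 'b'): match length 0
  offset=5 (pos 3, char 'a'): match length 1
  offset=6 (pos 2, char 'f'): match length 0
  offset=7 (pos 1, char 'f'): match length 0
  offset=8 (pos 0, char 'a'): match length 2
Longest match has length 2 at offset 8.
next_char = character at position 8 + 2 = 10 -> 'b'

Best match: offset=8, length=2 (matching 'af' starting at position 0)
LZ77 triple: (8, 2, 'b')


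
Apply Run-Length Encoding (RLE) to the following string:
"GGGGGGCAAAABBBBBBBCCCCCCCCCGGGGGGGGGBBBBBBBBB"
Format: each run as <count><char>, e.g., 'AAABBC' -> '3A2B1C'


Scanning runs left to right:
  i=0: run of 'G' x 6 -> '6G'
  i=6: run of 'C' x 1 -> '1C'
  i=7: run of 'A' x 4 -> '4A'
  i=11: run of 'B' x 7 -> '7B'
  i=18: run of 'C' x 9 -> '9C'
  i=27: run of 'G' x 9 -> '9G'
  i=36: run of 'B' x 9 -> '9B'

RLE = 6G1C4A7B9C9G9B


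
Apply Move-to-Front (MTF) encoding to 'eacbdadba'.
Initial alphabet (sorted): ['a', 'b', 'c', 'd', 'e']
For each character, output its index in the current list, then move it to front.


MTF encoding:
'e': index 4 in ['a', 'b', 'c', 'd', 'e'] -> ['e', 'a', 'b', 'c', 'd']
'a': index 1 in ['e', 'a', 'b', 'c', 'd'] -> ['a', 'e', 'b', 'c', 'd']
'c': index 3 in ['a', 'e', 'b', 'c', 'd'] -> ['c', 'a', 'e', 'b', 'd']
'b': index 3 in ['c', 'a', 'e', 'b', 'd'] -> ['b', 'c', 'a', 'e', 'd']
'd': index 4 in ['b', 'c', 'a', 'e', 'd'] -> ['d', 'b', 'c', 'a', 'e']
'a': index 3 in ['d', 'b', 'c', 'a', 'e'] -> ['a', 'd', 'b', 'c', 'e']
'd': index 1 in ['a', 'd', 'b', 'c', 'e'] -> ['d', 'a', 'b', 'c', 'e']
'b': index 2 in ['d', 'a', 'b', 'c', 'e'] -> ['b', 'd', 'a', 'c', 'e']
'a': index 2 in ['b', 'd', 'a', 'c', 'e'] -> ['a', 'b', 'd', 'c', 'e']


Output: [4, 1, 3, 3, 4, 3, 1, 2, 2]


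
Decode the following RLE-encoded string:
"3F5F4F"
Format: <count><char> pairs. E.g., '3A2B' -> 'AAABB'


Expanding each <count><char> pair:
  3F -> 'FFF'
  5F -> 'FFFFF'
  4F -> 'FFFF'

Decoded = FFFFFFFFFFFF


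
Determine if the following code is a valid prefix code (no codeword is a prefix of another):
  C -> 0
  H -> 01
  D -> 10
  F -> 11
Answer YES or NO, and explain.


Checking each pair (does one codeword prefix another?):
  C='0' vs H='01': prefix -- VIOLATION

NO -- this is NOT a valid prefix code. C (0) is a prefix of H (01).


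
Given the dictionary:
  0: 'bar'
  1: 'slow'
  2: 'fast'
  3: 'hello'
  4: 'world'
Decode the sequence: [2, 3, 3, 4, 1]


Look up each index in the dictionary:
  2 -> 'fast'
  3 -> 'hello'
  3 -> 'hello'
  4 -> 'world'
  1 -> 'slow'

Decoded: "fast hello hello world slow"


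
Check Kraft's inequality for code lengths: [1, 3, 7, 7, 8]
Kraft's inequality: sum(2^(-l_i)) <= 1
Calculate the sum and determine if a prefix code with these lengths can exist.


Sum = 2^(-1) + 2^(-3) + 2^(-7) + 2^(-7) + 2^(-8)
    = 0.5 + 0.125 + 0.0078125 + 0.0078125 + 0.00390625
    = 165/256 = 0.64453125
Since 0.64453125 <= 1, Kraft's inequality IS satisfied.
A prefix code with these lengths CAN exist.

Kraft sum = 0.64453125. Satisfied.


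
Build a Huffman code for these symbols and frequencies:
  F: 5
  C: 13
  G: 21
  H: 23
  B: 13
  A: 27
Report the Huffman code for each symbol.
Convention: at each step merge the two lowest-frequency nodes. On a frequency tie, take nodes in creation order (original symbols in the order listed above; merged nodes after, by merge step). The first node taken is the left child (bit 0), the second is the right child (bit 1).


Huffman tree construction:
Step 1: Merge F(5) + C(13) = 18
Step 2: Merge B(13) + (F+C)(18) = 31
Step 3: Merge G(21) + H(23) = 44
Step 4: Merge A(27) + (B+(F+C))(31) = 58
Step 5: Merge (G+H)(44) + (A+(B+(F+C)))(58) = 102
Read each symbol's code off the tree from the root (left child = 0, right child = 1).

Codes:
  F: 1110 (length 4)
  C: 1111 (length 4)
  G: 00 (length 2)
  H: 01 (length 2)
  B: 110 (length 3)
  A: 10 (length 2)
Average code length: 253/102 = 2.4804 bits/symbol


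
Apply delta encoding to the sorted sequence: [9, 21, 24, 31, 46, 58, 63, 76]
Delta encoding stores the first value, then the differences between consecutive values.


First value: 9
Deltas:
  21 - 9 = 12
  24 - 21 = 3
  31 - 24 = 7
  46 - 31 = 15
  58 - 46 = 12
  63 - 58 = 5
  76 - 63 = 13


Delta encoded: [9, 12, 3, 7, 15, 12, 5, 13]


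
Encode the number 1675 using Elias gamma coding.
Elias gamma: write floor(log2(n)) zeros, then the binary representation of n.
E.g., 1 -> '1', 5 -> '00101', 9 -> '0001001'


num_bits = floor(log2(1675)) + 1 = 11
leading_zeros = num_bits - 1 = 10
binary(1675) = 11010001011

Elias gamma(1675) = '0000000000' + '11010001011' = 000000000011010001011 (21 bits)


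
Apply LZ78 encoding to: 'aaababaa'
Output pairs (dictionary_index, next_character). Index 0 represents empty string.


LZ78 encoding steps:
Dictionary: {0: ''}
Step 1: w='' (idx 0), next='a' -> output (0, 'a'), add 'a' as idx 1
Step 2: w='a' (idx 1), next='a' -> output (1, 'a'), add 'aa' as idx 2
Step 3: w='' (idx 0), next='b' -> output (0, 'b'), add 'b' as idx 3
Step 4: w='a' (idx 1), next='b' -> output (1, 'b'), add 'ab' as idx 4
Step 5: w='aa' (idx 2), end of input -> output (2, '')


Encoded: [(0, 'a'), (1, 'a'), (0, 'b'), (1, 'b'), (2, '')]


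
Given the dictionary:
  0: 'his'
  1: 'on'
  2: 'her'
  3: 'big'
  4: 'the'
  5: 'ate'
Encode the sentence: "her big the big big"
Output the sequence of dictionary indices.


Look up each word in the dictionary:
  'her' -> 2
  'big' -> 3
  'the' -> 4
  'big' -> 3
  'big' -> 3

Encoded: [2, 3, 4, 3, 3]


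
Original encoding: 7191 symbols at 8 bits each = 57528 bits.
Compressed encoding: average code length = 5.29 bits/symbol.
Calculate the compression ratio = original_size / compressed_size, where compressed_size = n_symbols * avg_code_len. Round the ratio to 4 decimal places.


original_size = n_symbols * orig_bits = 7191 * 8 = 57528 bits
compressed_size = n_symbols * avg_code_len = 7191 * 5.29 = 38040.39 bits
ratio = original_size / compressed_size = 57528 / 38040.39 = 1.5123

Compression ratio = 1.5123


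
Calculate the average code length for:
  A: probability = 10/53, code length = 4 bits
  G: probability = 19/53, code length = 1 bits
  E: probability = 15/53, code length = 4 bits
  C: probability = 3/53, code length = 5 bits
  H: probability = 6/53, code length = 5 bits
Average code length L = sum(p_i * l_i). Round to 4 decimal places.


Weighted contributions p_i * l_i:
  A: (10/53) * 4 = 40/53
  G: (19/53) * 1 = 19/53
  E: (15/53) * 4 = 60/53
  C: (3/53) * 5 = 15/53
  H: (6/53) * 5 = 30/53
Sum = (40 + 19 + 60 + 15 + 30)/53 = 164/53

L = 164/53 = 3.0943 bits/symbol


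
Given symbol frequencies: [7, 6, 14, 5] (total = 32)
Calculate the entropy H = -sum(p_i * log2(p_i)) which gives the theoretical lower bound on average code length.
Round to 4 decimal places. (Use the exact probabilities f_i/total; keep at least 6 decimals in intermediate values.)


Per-symbol terms -p_i * log2(p_i) with p_i = f_i/32:
  p = 7/32 = 0.218750: log2(p) = -2.192645, -p*log2(p) = 0.479641
  p = 6/32 = 0.187500: log2(p) = -2.415037, -p*log2(p) = 0.452820
  p = 14/32 = 0.437500: log2(p) = -1.192645, -p*log2(p) = 0.521782
  p = 5/32 = 0.156250: log2(p) = -2.678072, -p*log2(p) = 0.418449
H = 0.479641 + 0.452820 + 0.521782 + 0.418449 = 1.872692

H = 1.8727 bits/symbol


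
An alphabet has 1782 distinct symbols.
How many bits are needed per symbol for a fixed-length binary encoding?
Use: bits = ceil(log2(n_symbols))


log2(1782) = 10.7993
Bracket: 2^10 = 1024 < 1782 <= 2^11 = 2048
So ceil(log2(1782)) = 11

bits = ceil(log2(1782)) = ceil(10.7993) = 11 bits


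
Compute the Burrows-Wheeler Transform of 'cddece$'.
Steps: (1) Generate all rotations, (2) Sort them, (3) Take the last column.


Rotations (sorted):
  0: $cddece -> last char: e
  1: cddece$ -> last char: $
  2: ce$cdde -> last char: e
  3: ddece$c -> last char: c
  4: dece$cd -> last char: d
  5: e$cddec -> last char: c
  6: ece$cdd -> last char: d


BWT = e$ecdcd


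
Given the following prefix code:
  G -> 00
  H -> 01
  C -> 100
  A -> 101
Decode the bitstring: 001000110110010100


Decoding step by step:
Bits 00 -> G
Bits 100 -> C
Bits 01 -> H
Bits 101 -> A
Bits 100 -> C
Bits 101 -> A
Bits 00 -> G


Decoded message: GCHACAG


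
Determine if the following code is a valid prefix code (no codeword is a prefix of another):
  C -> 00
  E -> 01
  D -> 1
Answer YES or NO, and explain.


Checking each pair (does one codeword prefix another?):
  C='00' vs E='01': no prefix
  C='00' vs D='1': no prefix
  E='01' vs C='00': no prefix
  E='01' vs D='1': no prefix
  D='1' vs C='00': no prefix
  D='1' vs E='01': no prefix
No violation found over all pairs.

YES -- this is a valid prefix code. No codeword is a prefix of any other codeword.


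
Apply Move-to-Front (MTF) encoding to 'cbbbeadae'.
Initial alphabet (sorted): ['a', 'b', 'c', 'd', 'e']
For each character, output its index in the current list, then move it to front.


MTF encoding:
'c': index 2 in ['a', 'b', 'c', 'd', 'e'] -> ['c', 'a', 'b', 'd', 'e']
'b': index 2 in ['c', 'a', 'b', 'd', 'e'] -> ['b', 'c', 'a', 'd', 'e']
'b': index 0 in ['b', 'c', 'a', 'd', 'e'] -> ['b', 'c', 'a', 'd', 'e']
'b': index 0 in ['b', 'c', 'a', 'd', 'e'] -> ['b', 'c', 'a', 'd', 'e']
'e': index 4 in ['b', 'c', 'a', 'd', 'e'] -> ['e', 'b', 'c', 'a', 'd']
'a': index 3 in ['e', 'b', 'c', 'a', 'd'] -> ['a', 'e', 'b', 'c', 'd']
'd': index 4 in ['a', 'e', 'b', 'c', 'd'] -> ['d', 'a', 'e', 'b', 'c']
'a': index 1 in ['d', 'a', 'e', 'b', 'c'] -> ['a', 'd', 'e', 'b', 'c']
'e': index 2 in ['a', 'd', 'e', 'b', 'c'] -> ['e', 'a', 'd', 'b', 'c']


Output: [2, 2, 0, 0, 4, 3, 4, 1, 2]


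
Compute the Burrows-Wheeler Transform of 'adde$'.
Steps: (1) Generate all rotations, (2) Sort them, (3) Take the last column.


Rotations (sorted):
  0: $adde -> last char: e
  1: adde$ -> last char: $
  2: dde$a -> last char: a
  3: de$ad -> last char: d
  4: e$add -> last char: d


BWT = e$add


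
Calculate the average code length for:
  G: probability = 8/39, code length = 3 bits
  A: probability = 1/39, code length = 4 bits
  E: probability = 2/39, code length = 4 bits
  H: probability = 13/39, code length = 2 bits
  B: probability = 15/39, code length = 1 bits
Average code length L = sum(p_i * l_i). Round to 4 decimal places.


Weighted contributions p_i * l_i:
  G: (8/39) * 3 = 24/39
  A: (1/39) * 4 = 4/39
  E: (2/39) * 4 = 8/39
  H: (13/39) * 2 = 26/39
  B: (15/39) * 1 = 15/39
Sum = (24 + 4 + 8 + 26 + 15)/39 = 77/39

L = 77/39 = 1.9744 bits/symbol


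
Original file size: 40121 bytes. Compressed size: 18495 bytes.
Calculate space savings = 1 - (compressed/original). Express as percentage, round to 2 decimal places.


ratio = compressed/original = 18495/40121 = 0.460981
savings = 1 - ratio = 1 - 0.460981 = 0.539019
as a percentage: 0.539019 * 100 = 53.9%

Space savings = 1 - 18495/40121 = 53.9%


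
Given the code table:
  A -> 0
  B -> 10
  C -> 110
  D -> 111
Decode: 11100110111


Decoding:
111 -> D
0 -> A
0 -> A
110 -> C
111 -> D


Result: DAACD


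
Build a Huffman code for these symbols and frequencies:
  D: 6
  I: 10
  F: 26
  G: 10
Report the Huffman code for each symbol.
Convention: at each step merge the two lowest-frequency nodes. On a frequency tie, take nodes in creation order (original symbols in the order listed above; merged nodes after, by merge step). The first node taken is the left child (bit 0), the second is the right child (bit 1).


Huffman tree construction:
Step 1: Merge D(6) + I(10) = 16
Step 2: Merge G(10) + (D+I)(16) = 26
Step 3: Merge F(26) + (G+(D+I))(26) = 52
Read each symbol's code off the tree from the root (left child = 0, right child = 1).

Codes:
  D: 110 (length 3)
  I: 111 (length 3)
  F: 0 (length 1)
  G: 10 (length 2)
Average code length: 94/52 = 1.8077 bits/symbol


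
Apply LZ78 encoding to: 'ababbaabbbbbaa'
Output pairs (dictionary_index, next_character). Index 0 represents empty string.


LZ78 encoding steps:
Dictionary: {0: ''}
Step 1: w='' (idx 0), next='a' -> output (0, 'a'), add 'a' as idx 1
Step 2: w='' (idx 0), next='b' -> output (0, 'b'), add 'b' as idx 2
Step 3: w='a' (idx 1), next='b' -> output (1, 'b'), add 'ab' as idx 3
Step 4: w='b' (idx 2), next='a' -> output (2, 'a'), add 'ba' as idx 4
Step 5: w='ab' (idx 3), next='b' -> output (3, 'b'), add 'abb' as idx 5
Step 6: w='b' (idx 2), next='b' -> output (2, 'b'), add 'bb' as idx 6
Step 7: w='ba' (idx 4), next='a' -> output (4, 'a'), add 'baa' as idx 7


Encoded: [(0, 'a'), (0, 'b'), (1, 'b'), (2, 'a'), (3, 'b'), (2, 'b'), (4, 'a')]


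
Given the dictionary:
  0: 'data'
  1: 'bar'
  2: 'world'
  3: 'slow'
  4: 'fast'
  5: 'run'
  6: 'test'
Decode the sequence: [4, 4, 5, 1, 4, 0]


Look up each index in the dictionary:
  4 -> 'fast'
  4 -> 'fast'
  5 -> 'run'
  1 -> 'bar'
  4 -> 'fast'
  0 -> 'data'

Decoded: "fast fast run bar fast data"


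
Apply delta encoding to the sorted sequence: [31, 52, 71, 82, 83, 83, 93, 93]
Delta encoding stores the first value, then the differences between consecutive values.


First value: 31
Deltas:
  52 - 31 = 21
  71 - 52 = 19
  82 - 71 = 11
  83 - 82 = 1
  83 - 83 = 0
  93 - 83 = 10
  93 - 93 = 0


Delta encoded: [31, 21, 19, 11, 1, 0, 10, 0]


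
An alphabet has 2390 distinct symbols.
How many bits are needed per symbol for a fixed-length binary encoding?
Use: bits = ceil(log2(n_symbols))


log2(2390) = 11.2228
Bracket: 2^11 = 2048 < 2390 <= 2^12 = 4096
So ceil(log2(2390)) = 12

bits = ceil(log2(2390)) = ceil(11.2228) = 12 bits


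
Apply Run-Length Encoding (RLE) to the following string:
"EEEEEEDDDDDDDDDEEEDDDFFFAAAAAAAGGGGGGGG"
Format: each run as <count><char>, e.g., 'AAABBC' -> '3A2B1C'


Scanning runs left to right:
  i=0: run of 'E' x 6 -> '6E'
  i=6: run of 'D' x 9 -> '9D'
  i=15: run of 'E' x 3 -> '3E'
  i=18: run of 'D' x 3 -> '3D'
  i=21: run of 'F' x 3 -> '3F'
  i=24: run of 'A' x 7 -> '7A'
  i=31: run of 'G' x 8 -> '8G'

RLE = 6E9D3E3D3F7A8G


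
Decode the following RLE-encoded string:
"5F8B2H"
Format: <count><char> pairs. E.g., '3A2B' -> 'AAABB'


Expanding each <count><char> pair:
  5F -> 'FFFFF'
  8B -> 'BBBBBBBB'
  2H -> 'HH'

Decoded = FFFFFBBBBBBBBHH


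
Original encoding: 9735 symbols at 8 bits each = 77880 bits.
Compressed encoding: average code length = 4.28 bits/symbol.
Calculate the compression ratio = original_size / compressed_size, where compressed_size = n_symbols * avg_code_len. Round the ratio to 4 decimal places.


original_size = n_symbols * orig_bits = 9735 * 8 = 77880 bits
compressed_size = n_symbols * avg_code_len = 9735 * 4.28 = 41665.8 bits
ratio = original_size / compressed_size = 77880 / 41665.8 = 1.8692

Compression ratio = 1.8692


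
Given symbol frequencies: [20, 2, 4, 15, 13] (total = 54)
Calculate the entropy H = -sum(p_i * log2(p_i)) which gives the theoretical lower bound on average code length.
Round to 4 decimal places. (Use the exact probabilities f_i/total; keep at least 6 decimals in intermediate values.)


Per-symbol terms -p_i * log2(p_i) with p_i = f_i/54:
  p = 20/54 = 0.370370: log2(p) = -1.432959, -p*log2(p) = 0.530726
  p = 2/54 = 0.037037: log2(p) = -4.754888, -p*log2(p) = 0.176107
  p = 4/54 = 0.074074: log2(p) = -3.754888, -p*log2(p) = 0.278140
  p = 15/54 = 0.277778: log2(p) = -1.847997, -p*log2(p) = 0.513332
  p = 13/54 = 0.240741: log2(p) = -2.054448, -p*log2(p) = 0.494589
H = 0.530726 + 0.176107 + 0.278140 + 0.513332 + 0.494589 = 1.992894

H = 1.9929 bits/symbol


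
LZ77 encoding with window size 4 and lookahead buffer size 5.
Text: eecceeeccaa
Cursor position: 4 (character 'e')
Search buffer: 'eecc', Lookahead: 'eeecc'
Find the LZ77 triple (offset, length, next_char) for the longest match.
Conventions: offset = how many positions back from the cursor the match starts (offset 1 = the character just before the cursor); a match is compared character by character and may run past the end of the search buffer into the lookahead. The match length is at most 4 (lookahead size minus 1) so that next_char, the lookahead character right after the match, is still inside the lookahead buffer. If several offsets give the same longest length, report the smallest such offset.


Try each offset into the search buffer:
  offset=1 (pos 3, char 'c'): match length 0
  offset=2 (pos 2, char 'c'): match length 0
  offset=3 (pos 1, char 'e'): match length 1
  offset=4 (pos 0, char 'e'): match length 2
Longest match has length 2 at offset 4.
next_char = character at position 4 + 2 = 6 -> 'e'

Best match: offset=4, length=2 (matching 'ee' starting at position 0)
LZ77 triple: (4, 2, 'e')


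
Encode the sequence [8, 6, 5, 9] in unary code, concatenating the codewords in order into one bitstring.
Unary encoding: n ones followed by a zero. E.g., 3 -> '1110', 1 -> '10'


Encode each number as n ones followed by a terminating 0:
  8 -> 111111110 (9 bits)
  6 -> 1111110 (7 bits)
  5 -> 111110 (6 bits)
  9 -> 1111111110 (10 bits)
Total length = 9 + 7 + 6 + 10 = 32 bits.

Unary([8, 6, 5, 9]) = 11111111011111101111101111111110 (32 bits)


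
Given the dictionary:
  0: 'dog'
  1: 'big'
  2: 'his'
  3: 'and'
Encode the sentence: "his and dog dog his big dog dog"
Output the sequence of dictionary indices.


Look up each word in the dictionary:
  'his' -> 2
  'and' -> 3
  'dog' -> 0
  'dog' -> 0
  'his' -> 2
  'big' -> 1
  'dog' -> 0
  'dog' -> 0

Encoded: [2, 3, 0, 0, 2, 1, 0, 0]


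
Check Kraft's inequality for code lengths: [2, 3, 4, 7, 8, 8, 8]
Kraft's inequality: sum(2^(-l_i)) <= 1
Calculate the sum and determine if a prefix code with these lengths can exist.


Sum = 2^(-2) + 2^(-3) + 2^(-4) + 2^(-7) + 2^(-8) + 2^(-8) + 2^(-8)
    = 0.25 + 0.125 + 0.0625 + 0.0078125 + 0.00390625 + 0.00390625 + 0.00390625
    = 117/256 = 0.45703125
Since 0.45703125 <= 1, Kraft's inequality IS satisfied.
A prefix code with these lengths CAN exist.

Kraft sum = 0.45703125. Satisfied.


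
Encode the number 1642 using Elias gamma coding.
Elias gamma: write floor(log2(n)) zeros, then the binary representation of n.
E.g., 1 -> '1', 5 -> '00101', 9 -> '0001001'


num_bits = floor(log2(1642)) + 1 = 11
leading_zeros = num_bits - 1 = 10
binary(1642) = 11001101010

Elias gamma(1642) = '0000000000' + '11001101010' = 000000000011001101010 (21 bits)


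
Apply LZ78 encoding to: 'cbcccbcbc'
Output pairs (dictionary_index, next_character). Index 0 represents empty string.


LZ78 encoding steps:
Dictionary: {0: ''}
Step 1: w='' (idx 0), next='c' -> output (0, 'c'), add 'c' as idx 1
Step 2: w='' (idx 0), next='b' -> output (0, 'b'), add 'b' as idx 2
Step 3: w='c' (idx 1), next='c' -> output (1, 'c'), add 'cc' as idx 3
Step 4: w='c' (idx 1), next='b' -> output (1, 'b'), add 'cb' as idx 4
Step 5: w='cb' (idx 4), next='c' -> output (4, 'c'), add 'cbc' as idx 5


Encoded: [(0, 'c'), (0, 'b'), (1, 'c'), (1, 'b'), (4, 'c')]


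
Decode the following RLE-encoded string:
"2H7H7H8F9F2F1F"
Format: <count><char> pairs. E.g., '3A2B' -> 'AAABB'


Expanding each <count><char> pair:
  2H -> 'HH'
  7H -> 'HHHHHHH'
  7H -> 'HHHHHHH'
  8F -> 'FFFFFFFF'
  9F -> 'FFFFFFFFF'
  2F -> 'FF'
  1F -> 'F'

Decoded = HHHHHHHHHHHHHHHHFFFFFFFFFFFFFFFFFFFF


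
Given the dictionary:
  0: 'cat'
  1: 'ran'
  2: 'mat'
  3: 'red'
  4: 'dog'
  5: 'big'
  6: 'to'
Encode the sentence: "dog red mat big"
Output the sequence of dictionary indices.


Look up each word in the dictionary:
  'dog' -> 4
  'red' -> 3
  'mat' -> 2
  'big' -> 5

Encoded: [4, 3, 2, 5]


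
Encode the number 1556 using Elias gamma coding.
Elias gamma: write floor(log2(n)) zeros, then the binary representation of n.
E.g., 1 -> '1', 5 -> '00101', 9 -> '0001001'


num_bits = floor(log2(1556)) + 1 = 11
leading_zeros = num_bits - 1 = 10
binary(1556) = 11000010100

Elias gamma(1556) = '0000000000' + '11000010100' = 000000000011000010100 (21 bits)


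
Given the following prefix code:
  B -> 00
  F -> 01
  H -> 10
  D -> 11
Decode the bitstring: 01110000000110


Decoding step by step:
Bits 01 -> F
Bits 11 -> D
Bits 00 -> B
Bits 00 -> B
Bits 00 -> B
Bits 01 -> F
Bits 10 -> H


Decoded message: FDBBBFH


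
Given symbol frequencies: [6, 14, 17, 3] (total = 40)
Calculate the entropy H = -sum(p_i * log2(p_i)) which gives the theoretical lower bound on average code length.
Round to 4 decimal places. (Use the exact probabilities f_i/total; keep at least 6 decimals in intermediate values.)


Per-symbol terms -p_i * log2(p_i) with p_i = f_i/40:
  p = 6/40 = 0.150000: log2(p) = -2.736966, -p*log2(p) = 0.410545
  p = 14/40 = 0.350000: log2(p) = -1.514573, -p*log2(p) = 0.530101
  p = 17/40 = 0.425000: log2(p) = -1.234465, -p*log2(p) = 0.524648
  p = 3/40 = 0.075000: log2(p) = -3.736966, -p*log2(p) = 0.280272
H = 0.410545 + 0.530101 + 0.524648 + 0.280272 = 1.745566

H = 1.7456 bits/symbol


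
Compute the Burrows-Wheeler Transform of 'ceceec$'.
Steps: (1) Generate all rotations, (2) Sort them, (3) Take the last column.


Rotations (sorted):
  0: $ceceec -> last char: c
  1: c$cecee -> last char: e
  2: ceceec$ -> last char: $
  3: ceec$ce -> last char: e
  4: ec$cece -> last char: e
  5: eceec$c -> last char: c
  6: eec$cec -> last char: c


BWT = ce$eecc


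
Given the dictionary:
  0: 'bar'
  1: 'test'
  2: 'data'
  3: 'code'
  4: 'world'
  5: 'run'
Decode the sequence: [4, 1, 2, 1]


Look up each index in the dictionary:
  4 -> 'world'
  1 -> 'test'
  2 -> 'data'
  1 -> 'test'

Decoded: "world test data test"


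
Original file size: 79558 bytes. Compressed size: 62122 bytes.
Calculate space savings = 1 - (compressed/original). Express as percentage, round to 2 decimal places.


ratio = compressed/original = 62122/79558 = 0.780839
savings = 1 - ratio = 1 - 0.780839 = 0.219161
as a percentage: 0.219161 * 100 = 21.92%

Space savings = 1 - 62122/79558 = 21.92%


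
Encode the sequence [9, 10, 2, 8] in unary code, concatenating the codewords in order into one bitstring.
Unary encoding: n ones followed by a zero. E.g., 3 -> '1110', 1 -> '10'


Encode each number as n ones followed by a terminating 0:
  9 -> 1111111110 (10 bits)
  10 -> 11111111110 (11 bits)
  2 -> 110 (3 bits)
  8 -> 111111110 (9 bits)
Total length = 10 + 11 + 3 + 9 = 33 bits.

Unary([9, 10, 2, 8]) = 111111111011111111110110111111110 (33 bits)


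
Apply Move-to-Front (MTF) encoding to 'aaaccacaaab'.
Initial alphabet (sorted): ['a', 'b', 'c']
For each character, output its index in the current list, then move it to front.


MTF encoding:
'a': index 0 in ['a', 'b', 'c'] -> ['a', 'b', 'c']
'a': index 0 in ['a', 'b', 'c'] -> ['a', 'b', 'c']
'a': index 0 in ['a', 'b', 'c'] -> ['a', 'b', 'c']
'c': index 2 in ['a', 'b', 'c'] -> ['c', 'a', 'b']
'c': index 0 in ['c', 'a', 'b'] -> ['c', 'a', 'b']
'a': index 1 in ['c', 'a', 'b'] -> ['a', 'c', 'b']
'c': index 1 in ['a', 'c', 'b'] -> ['c', 'a', 'b']
'a': index 1 in ['c', 'a', 'b'] -> ['a', 'c', 'b']
'a': index 0 in ['a', 'c', 'b'] -> ['a', 'c', 'b']
'a': index 0 in ['a', 'c', 'b'] -> ['a', 'c', 'b']
'b': index 2 in ['a', 'c', 'b'] -> ['b', 'a', 'c']


Output: [0, 0, 0, 2, 0, 1, 1, 1, 0, 0, 2]


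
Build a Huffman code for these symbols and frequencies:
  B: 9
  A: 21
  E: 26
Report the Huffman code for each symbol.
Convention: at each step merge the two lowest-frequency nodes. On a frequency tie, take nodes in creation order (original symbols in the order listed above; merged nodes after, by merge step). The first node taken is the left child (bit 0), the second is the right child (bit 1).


Huffman tree construction:
Step 1: Merge B(9) + A(21) = 30
Step 2: Merge E(26) + (B+A)(30) = 56
Read each symbol's code off the tree from the root (left child = 0, right child = 1).

Codes:
  B: 10 (length 2)
  A: 11 (length 2)
  E: 0 (length 1)
Average code length: 86/56 = 1.5357 bits/symbol


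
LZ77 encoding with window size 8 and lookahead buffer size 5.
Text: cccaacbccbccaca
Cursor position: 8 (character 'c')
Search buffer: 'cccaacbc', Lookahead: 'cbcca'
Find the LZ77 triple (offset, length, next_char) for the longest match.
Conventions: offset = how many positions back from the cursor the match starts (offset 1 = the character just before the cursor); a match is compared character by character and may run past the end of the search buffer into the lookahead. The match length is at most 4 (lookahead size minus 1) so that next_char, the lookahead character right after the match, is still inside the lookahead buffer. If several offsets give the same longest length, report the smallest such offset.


Try each offset into the search buffer:
  offset=1 (pos 7, char 'c'): match length 1
  offset=2 (pos 6, char 'b'): match length 0
  offset=3 (pos 5, char 'c'): match length 4
  offset=4 (pos 4, char 'a'): match length 0
  offset=5 (pos 3, char 'a'): match length 0
  offset=6 (pos 2, char 'c'): match length 1
  offset=7 (pos 1, char 'c'): match length 1
  offset=8 (pos 0, char 'c'): match length 1
Longest match has length 4 at offset 3.
next_char = character at position 8 + 4 = 12 -> 'a'

Best match: offset=3, length=4 (matching 'cbcc' starting at position 5)
LZ77 triple: (3, 4, 'a')


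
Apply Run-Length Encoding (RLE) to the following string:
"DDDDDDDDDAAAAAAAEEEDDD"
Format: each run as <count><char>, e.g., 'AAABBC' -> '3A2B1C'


Scanning runs left to right:
  i=0: run of 'D' x 9 -> '9D'
  i=9: run of 'A' x 7 -> '7A'
  i=16: run of 'E' x 3 -> '3E'
  i=19: run of 'D' x 3 -> '3D'

RLE = 9D7A3E3D


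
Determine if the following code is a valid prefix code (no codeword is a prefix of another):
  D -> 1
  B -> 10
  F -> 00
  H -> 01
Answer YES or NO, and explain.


Checking each pair (does one codeword prefix another?):
  D='1' vs B='10': prefix -- VIOLATION

NO -- this is NOT a valid prefix code. D (1) is a prefix of B (10).


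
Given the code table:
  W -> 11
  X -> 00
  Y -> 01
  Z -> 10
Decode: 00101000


Decoding:
00 -> X
10 -> Z
10 -> Z
00 -> X


Result: XZZX


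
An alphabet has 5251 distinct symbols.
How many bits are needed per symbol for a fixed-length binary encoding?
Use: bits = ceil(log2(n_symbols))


log2(5251) = 12.3584
Bracket: 2^12 = 4096 < 5251 <= 2^13 = 8192
So ceil(log2(5251)) = 13

bits = ceil(log2(5251)) = ceil(12.3584) = 13 bits


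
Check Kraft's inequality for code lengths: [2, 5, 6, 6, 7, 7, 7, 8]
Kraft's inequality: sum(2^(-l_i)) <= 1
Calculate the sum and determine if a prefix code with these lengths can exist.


Sum = 2^(-2) + 2^(-5) + 2^(-6) + 2^(-6) + 2^(-7) + 2^(-7) + 2^(-7) + 2^(-8)
    = 0.25 + 0.03125 + 0.015625 + 0.015625 + 0.0078125 + 0.0078125 + 0.0078125 + 0.00390625
    = 87/256 = 0.33984375
Since 0.33984375 <= 1, Kraft's inequality IS satisfied.
A prefix code with these lengths CAN exist.

Kraft sum = 0.33984375. Satisfied.


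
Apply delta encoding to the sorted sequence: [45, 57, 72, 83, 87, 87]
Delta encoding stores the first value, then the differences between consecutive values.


First value: 45
Deltas:
  57 - 45 = 12
  72 - 57 = 15
  83 - 72 = 11
  87 - 83 = 4
  87 - 87 = 0


Delta encoded: [45, 12, 15, 11, 4, 0]


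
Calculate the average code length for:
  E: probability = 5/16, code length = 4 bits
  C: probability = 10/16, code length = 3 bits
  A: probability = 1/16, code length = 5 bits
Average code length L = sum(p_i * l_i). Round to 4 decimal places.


Weighted contributions p_i * l_i:
  E: (5/16) * 4 = 20/16
  C: (10/16) * 3 = 30/16
  A: (1/16) * 5 = 5/16
Sum = (20 + 30 + 5)/16 = 55/16

L = 55/16 = 3.4375 bits/symbol


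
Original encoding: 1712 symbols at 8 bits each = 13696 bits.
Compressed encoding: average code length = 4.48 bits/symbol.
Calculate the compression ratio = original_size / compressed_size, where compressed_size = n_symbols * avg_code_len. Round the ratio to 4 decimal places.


original_size = n_symbols * orig_bits = 1712 * 8 = 13696 bits
compressed_size = n_symbols * avg_code_len = 1712 * 4.48 = 7669.76 bits
ratio = original_size / compressed_size = 13696 / 7669.76 = 1.7857

Compression ratio = 1.7857
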